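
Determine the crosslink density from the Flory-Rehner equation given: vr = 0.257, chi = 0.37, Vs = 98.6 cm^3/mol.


ln(1 - vr) = ln(1 - 0.257) = -0.2971
Numerator = -((-0.2971) + 0.257 + 0.37 * 0.257^2) = 0.0156
Denominator = 98.6 * (0.257^(1/3) - 0.257/2) = 50.0184
nu = 0.0156 / 50.0184 = 3.1231e-04 mol/cm^3

3.1231e-04 mol/cm^3


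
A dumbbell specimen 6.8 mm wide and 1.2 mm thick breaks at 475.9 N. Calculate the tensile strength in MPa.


Area = width * thickness = 6.8 * 1.2 = 8.16 mm^2
TS = force / area = 475.9 / 8.16 = 58.32 MPa

58.32 MPa


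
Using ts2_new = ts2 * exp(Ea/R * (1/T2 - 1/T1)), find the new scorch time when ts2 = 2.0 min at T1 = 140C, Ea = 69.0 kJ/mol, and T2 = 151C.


Convert temperatures: T1 = 140 + 273.15 = 413.15 K, T2 = 151 + 273.15 = 424.15 K
ts2_new = 2.0 * exp(69000 / 8.314 * (1/424.15 - 1/413.15))
1/T2 - 1/T1 = -6.2772e-05
ts2_new = 1.19 min

1.19 min


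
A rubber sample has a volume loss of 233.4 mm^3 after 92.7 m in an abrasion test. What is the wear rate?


Rate = volume_loss / distance
= 233.4 / 92.7
= 2.518 mm^3/m

2.518 mm^3/m


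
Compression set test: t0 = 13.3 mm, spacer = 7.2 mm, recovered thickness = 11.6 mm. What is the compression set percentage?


CS = (t0 - recovered) / (t0 - ts) * 100
= (13.3 - 11.6) / (13.3 - 7.2) * 100
= 1.7 / 6.1 * 100
= 27.9%

27.9%


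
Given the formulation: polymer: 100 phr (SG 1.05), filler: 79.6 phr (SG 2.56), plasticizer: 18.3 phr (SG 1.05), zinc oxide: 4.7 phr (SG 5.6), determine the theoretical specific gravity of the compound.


Sum of weights = 202.6
Volume contributions:
  polymer: 100/1.05 = 95.2381
  filler: 79.6/2.56 = 31.0937
  plasticizer: 18.3/1.05 = 17.4286
  zinc oxide: 4.7/5.6 = 0.8393
Sum of volumes = 144.5997
SG = 202.6 / 144.5997 = 1.401

SG = 1.401


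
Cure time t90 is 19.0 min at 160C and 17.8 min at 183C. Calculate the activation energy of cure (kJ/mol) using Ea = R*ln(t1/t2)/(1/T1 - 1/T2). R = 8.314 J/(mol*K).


T1 = 433.15 K, T2 = 456.15 K
1/T1 - 1/T2 = 1.1641e-04
ln(t1/t2) = ln(19.0/17.8) = 0.0652
Ea = 8.314 * 0.0652 / 1.1641e-04 = 4659.5675 J/mol
Ea = 4.66 kJ/mol

4.66 kJ/mol


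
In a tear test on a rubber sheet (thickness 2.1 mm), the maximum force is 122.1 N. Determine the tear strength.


Tear strength = force / thickness
= 122.1 / 2.1
= 58.14 N/mm

58.14 N/mm


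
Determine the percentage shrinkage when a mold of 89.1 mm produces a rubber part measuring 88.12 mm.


Shrinkage = (mold - part) / mold * 100
= (89.1 - 88.12) / 89.1 * 100
= 0.98 / 89.1 * 100
= 1.1%

1.1%


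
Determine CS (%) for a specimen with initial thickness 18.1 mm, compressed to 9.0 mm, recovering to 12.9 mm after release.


CS = (t0 - recovered) / (t0 - ts) * 100
= (18.1 - 12.9) / (18.1 - 9.0) * 100
= 5.2 / 9.1 * 100
= 57.1%

57.1%


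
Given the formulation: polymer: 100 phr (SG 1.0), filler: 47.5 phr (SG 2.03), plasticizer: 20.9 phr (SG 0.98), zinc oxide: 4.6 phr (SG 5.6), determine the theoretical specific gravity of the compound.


Sum of weights = 173.0
Volume contributions:
  polymer: 100/1.0 = 100.0000
  filler: 47.5/2.03 = 23.3990
  plasticizer: 20.9/0.98 = 21.3265
  zinc oxide: 4.6/5.6 = 0.8214
Sum of volumes = 145.5470
SG = 173.0 / 145.5470 = 1.189

SG = 1.189


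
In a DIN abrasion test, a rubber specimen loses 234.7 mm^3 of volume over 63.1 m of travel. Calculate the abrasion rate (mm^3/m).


Rate = volume_loss / distance
= 234.7 / 63.1
= 3.719 mm^3/m

3.719 mm^3/m


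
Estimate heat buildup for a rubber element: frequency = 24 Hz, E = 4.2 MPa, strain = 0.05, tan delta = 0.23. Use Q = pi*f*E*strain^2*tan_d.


Q = pi * f * E * strain^2 * tan_d
= pi * 24 * 4.2 * 0.05^2 * 0.23
= pi * 24 * 4.2 * 0.0025 * 0.23
= 0.1821

Q = 0.1821


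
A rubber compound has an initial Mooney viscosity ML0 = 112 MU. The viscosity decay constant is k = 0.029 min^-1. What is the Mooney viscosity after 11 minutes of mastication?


ML = ML0 * exp(-k * t)
ML = 112 * exp(-0.029 * 11)
ML = 112 * 0.7269
ML = 81.41 MU

81.41 MU


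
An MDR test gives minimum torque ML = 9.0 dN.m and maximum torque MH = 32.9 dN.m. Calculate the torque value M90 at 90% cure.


M90 = ML + 0.9 * (MH - ML)
M90 = 9.0 + 0.9 * (32.9 - 9.0)
M90 = 9.0 + 0.9 * 23.9
M90 = 30.51 dN.m

30.51 dN.m


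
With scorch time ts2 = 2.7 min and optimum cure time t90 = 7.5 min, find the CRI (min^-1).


CRI = 100 / (t90 - ts2)
= 100 / (7.5 - 2.7)
= 100 / 4.8
= 20.83 min^-1

20.83 min^-1


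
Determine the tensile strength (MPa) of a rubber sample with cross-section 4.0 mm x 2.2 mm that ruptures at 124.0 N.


Area = width * thickness = 4.0 * 2.2 = 8.8 mm^2
TS = force / area = 124.0 / 8.8 = 14.09 MPa

14.09 MPa


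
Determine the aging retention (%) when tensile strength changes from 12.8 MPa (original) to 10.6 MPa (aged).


Retention = aged / original * 100
= 10.6 / 12.8 * 100
= 82.8%

82.8%


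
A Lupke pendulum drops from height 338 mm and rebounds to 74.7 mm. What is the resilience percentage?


Resilience = h_rebound / h_drop * 100
= 74.7 / 338 * 100
= 22.1%

22.1%


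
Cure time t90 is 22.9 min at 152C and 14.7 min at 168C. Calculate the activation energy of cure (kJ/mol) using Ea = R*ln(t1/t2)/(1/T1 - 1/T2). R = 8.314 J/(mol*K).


T1 = 425.15 K, T2 = 441.15 K
1/T1 - 1/T2 = 8.5308e-05
ln(t1/t2) = ln(22.9/14.7) = 0.4433
Ea = 8.314 * 0.4433 / 8.5308e-05 = 43202.2004 J/mol
Ea = 43.2 kJ/mol

43.2 kJ/mol


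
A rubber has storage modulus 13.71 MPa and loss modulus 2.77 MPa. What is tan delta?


tan delta = E'' / E'
= 2.77 / 13.71
= 0.202

tan delta = 0.202


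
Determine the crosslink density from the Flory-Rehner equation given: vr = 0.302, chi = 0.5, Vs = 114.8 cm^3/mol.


ln(1 - vr) = ln(1 - 0.302) = -0.3595
Numerator = -((-0.3595) + 0.302 + 0.5 * 0.302^2) = 0.0119
Denominator = 114.8 * (0.302^(1/3) - 0.302/2) = 59.6865
nu = 0.0119 / 59.6865 = 1.9995e-04 mol/cm^3

1.9995e-04 mol/cm^3


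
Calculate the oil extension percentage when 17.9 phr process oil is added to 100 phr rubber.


Oil % = oil / (100 + oil) * 100
= 17.9 / (100 + 17.9) * 100
= 17.9 / 117.9 * 100
= 15.18%

15.18%


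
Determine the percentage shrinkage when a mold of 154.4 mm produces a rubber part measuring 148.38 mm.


Shrinkage = (mold - part) / mold * 100
= (154.4 - 148.38) / 154.4 * 100
= 6.02 / 154.4 * 100
= 3.9%

3.9%


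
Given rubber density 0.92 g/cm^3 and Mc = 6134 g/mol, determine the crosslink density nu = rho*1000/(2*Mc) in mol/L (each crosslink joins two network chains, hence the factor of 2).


nu = rho * 1000 / (2 * Mc)
nu = 0.92 * 1000 / (2 * 6134)
nu = 920.0 / 12268
nu = 0.0750 mol/L

0.0750 mol/L


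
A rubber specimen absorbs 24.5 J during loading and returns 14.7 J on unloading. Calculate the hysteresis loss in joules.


Hysteresis loss = loading - unloading
= 24.5 - 14.7
= 9.8 J

9.8 J


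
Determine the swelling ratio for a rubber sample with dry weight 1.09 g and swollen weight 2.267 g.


Q = W_swollen / W_dry
Q = 2.267 / 1.09
Q = 2.08

Q = 2.08


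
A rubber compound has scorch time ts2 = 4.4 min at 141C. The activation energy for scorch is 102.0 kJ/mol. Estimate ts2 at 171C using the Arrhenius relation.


Convert temperatures: T1 = 141 + 273.15 = 414.15 K, T2 = 171 + 273.15 = 444.15 K
ts2_new = 4.4 * exp(102000 / 8.314 * (1/444.15 - 1/414.15))
1/T2 - 1/T1 = -1.6309e-04
ts2_new = 0.59 min

0.59 min


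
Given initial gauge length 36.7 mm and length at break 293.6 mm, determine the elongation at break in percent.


Elongation = (Lf - L0) / L0 * 100
= (293.6 - 36.7) / 36.7 * 100
= 256.9 / 36.7 * 100
= 700.0%

700.0%


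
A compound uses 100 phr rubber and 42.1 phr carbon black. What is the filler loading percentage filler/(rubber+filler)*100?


Filler % = filler / (rubber + filler) * 100
= 42.1 / (100 + 42.1) * 100
= 42.1 / 142.1 * 100
= 29.63%

29.63%


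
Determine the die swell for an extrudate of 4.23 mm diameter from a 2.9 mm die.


Die swell ratio = D_extrudate / D_die
= 4.23 / 2.9
= 1.459

Die swell = 1.459


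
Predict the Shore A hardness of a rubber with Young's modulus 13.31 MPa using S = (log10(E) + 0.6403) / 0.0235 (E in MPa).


log10(E) = 0.0235*S - 0.6403  =>  S = (log10(E) + 0.6403) / 0.0235
log10(13.31) = 1.124178
S = (1.124178 + 0.6403) / 0.0235 = 1.764478 / 0.0235
S = 75.1

Shore A = 75.1


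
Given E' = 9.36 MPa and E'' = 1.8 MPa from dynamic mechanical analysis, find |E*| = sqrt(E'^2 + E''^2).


|E*| = sqrt(E'^2 + E''^2)
= sqrt(9.36^2 + 1.8^2)
= sqrt(87.6096 + 3.2400)
= 9.532 MPa

9.532 MPa


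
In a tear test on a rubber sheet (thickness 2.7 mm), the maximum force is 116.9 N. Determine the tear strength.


Tear strength = force / thickness
= 116.9 / 2.7
= 43.3 N/mm

43.3 N/mm


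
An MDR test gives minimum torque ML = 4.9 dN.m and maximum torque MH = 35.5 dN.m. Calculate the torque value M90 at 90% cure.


M90 = ML + 0.9 * (MH - ML)
M90 = 4.9 + 0.9 * (35.5 - 4.9)
M90 = 4.9 + 0.9 * 30.6
M90 = 32.44 dN.m

32.44 dN.m


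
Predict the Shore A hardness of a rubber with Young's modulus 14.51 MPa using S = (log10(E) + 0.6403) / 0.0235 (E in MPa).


log10(E) = 0.0235*S - 0.6403  =>  S = (log10(E) + 0.6403) / 0.0235
log10(14.51) = 1.161667
S = (1.161667 + 0.6403) / 0.0235 = 1.801967 / 0.0235
S = 76.7

Shore A = 76.7


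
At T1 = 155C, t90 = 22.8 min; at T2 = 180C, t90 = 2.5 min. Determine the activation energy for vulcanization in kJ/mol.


T1 = 428.15 K, T2 = 453.15 K
1/T1 - 1/T2 = 1.2886e-04
ln(t1/t2) = ln(22.8/2.5) = 2.2105
Ea = 8.314 * 2.2105 / 1.2886e-04 = 142623.9732 J/mol
Ea = 142.62 kJ/mol

142.62 kJ/mol


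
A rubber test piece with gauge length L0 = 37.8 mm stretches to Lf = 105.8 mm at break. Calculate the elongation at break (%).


Elongation = (Lf - L0) / L0 * 100
= (105.8 - 37.8) / 37.8 * 100
= 68.0 / 37.8 * 100
= 179.9%

179.9%


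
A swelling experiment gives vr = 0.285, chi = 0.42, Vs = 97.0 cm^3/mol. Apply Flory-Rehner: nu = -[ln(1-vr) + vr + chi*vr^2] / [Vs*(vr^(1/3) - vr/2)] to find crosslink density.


ln(1 - vr) = ln(1 - 0.285) = -0.3355
Numerator = -((-0.3355) + 0.285 + 0.42 * 0.285^2) = 0.0164
Denominator = 97.0 * (0.285^(1/3) - 0.285/2) = 50.0117
nu = 0.0164 / 50.0117 = 3.2709e-04 mol/cm^3

3.2709e-04 mol/cm^3


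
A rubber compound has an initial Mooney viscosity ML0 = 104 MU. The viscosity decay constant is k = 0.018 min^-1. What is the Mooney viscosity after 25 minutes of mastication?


ML = ML0 * exp(-k * t)
ML = 104 * exp(-0.018 * 25)
ML = 104 * 0.6376
ML = 66.31 MU

66.31 MU


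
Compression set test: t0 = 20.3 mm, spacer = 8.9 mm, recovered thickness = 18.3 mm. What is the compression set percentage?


CS = (t0 - recovered) / (t0 - ts) * 100
= (20.3 - 18.3) / (20.3 - 8.9) * 100
= 2.0 / 11.4 * 100
= 17.5%

17.5%


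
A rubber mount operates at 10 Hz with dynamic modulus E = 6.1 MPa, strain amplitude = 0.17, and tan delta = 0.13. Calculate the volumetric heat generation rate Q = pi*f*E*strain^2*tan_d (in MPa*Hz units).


Q = pi * f * E * strain^2 * tan_d
= pi * 10 * 6.1 * 0.17^2 * 0.13
= pi * 10 * 6.1 * 0.0289 * 0.13
= 0.7200

Q = 0.7200


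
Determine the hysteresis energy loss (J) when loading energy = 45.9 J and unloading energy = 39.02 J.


Hysteresis loss = loading - unloading
= 45.9 - 39.02
= 6.88 J

6.88 J


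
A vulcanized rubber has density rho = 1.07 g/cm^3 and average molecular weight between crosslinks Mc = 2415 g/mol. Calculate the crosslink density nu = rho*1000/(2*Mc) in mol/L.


nu = rho * 1000 / (2 * Mc)
nu = 1.07 * 1000 / (2 * 2415)
nu = 1070.0 / 4830
nu = 0.2215 mol/L

0.2215 mol/L


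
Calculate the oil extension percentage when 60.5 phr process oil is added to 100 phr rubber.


Oil % = oil / (100 + oil) * 100
= 60.5 / (100 + 60.5) * 100
= 60.5 / 160.5 * 100
= 37.69%

37.69%


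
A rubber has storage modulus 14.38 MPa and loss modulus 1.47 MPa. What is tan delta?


tan delta = E'' / E'
= 1.47 / 14.38
= 0.1022

tan delta = 0.1022


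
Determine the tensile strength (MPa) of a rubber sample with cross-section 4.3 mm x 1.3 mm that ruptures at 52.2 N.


Area = width * thickness = 4.3 * 1.3 = 5.59 mm^2
TS = force / area = 52.2 / 5.59 = 9.34 MPa

9.34 MPa


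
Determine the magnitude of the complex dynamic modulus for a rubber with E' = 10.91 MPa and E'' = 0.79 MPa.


|E*| = sqrt(E'^2 + E''^2)
= sqrt(10.91^2 + 0.79^2)
= sqrt(119.0281 + 0.6241)
= 10.939 MPa

10.939 MPa


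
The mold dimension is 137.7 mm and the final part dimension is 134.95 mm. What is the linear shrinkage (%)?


Shrinkage = (mold - part) / mold * 100
= (137.7 - 134.95) / 137.7 * 100
= 2.75 / 137.7 * 100
= 2.0%

2.0%


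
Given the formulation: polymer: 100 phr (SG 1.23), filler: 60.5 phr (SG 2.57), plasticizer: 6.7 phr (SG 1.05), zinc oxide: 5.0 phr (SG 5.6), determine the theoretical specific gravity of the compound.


Sum of weights = 172.2
Volume contributions:
  polymer: 100/1.23 = 81.3008
  filler: 60.5/2.57 = 23.5409
  plasticizer: 6.7/1.05 = 6.3810
  zinc oxide: 5.0/5.6 = 0.8929
Sum of volumes = 112.1155
SG = 172.2 / 112.1155 = 1.536

SG = 1.536


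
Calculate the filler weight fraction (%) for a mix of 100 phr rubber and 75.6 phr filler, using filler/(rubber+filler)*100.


Filler % = filler / (rubber + filler) * 100
= 75.6 / (100 + 75.6) * 100
= 75.6 / 175.6 * 100
= 43.05%

43.05%


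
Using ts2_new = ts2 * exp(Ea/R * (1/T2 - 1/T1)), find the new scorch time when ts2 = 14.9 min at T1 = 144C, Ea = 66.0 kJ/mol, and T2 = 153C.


Convert temperatures: T1 = 144 + 273.15 = 417.15 K, T2 = 153 + 273.15 = 426.15 K
ts2_new = 14.9 * exp(66000 / 8.314 * (1/426.15 - 1/417.15))
1/T2 - 1/T1 = -5.0628e-05
ts2_new = 9.97 min

9.97 min


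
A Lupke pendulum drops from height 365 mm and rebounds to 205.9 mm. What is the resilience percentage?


Resilience = h_rebound / h_drop * 100
= 205.9 / 365 * 100
= 56.4%

56.4%


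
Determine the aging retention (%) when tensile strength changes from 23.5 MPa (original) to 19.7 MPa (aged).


Retention = aged / original * 100
= 19.7 / 23.5 * 100
= 83.8%

83.8%


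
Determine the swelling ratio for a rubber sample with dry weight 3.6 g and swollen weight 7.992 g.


Q = W_swollen / W_dry
Q = 7.992 / 3.6
Q = 2.22

Q = 2.22


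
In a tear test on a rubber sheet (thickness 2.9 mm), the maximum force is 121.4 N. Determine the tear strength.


Tear strength = force / thickness
= 121.4 / 2.9
= 41.86 N/mm

41.86 N/mm


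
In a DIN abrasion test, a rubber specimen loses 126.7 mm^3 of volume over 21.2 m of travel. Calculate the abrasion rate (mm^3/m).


Rate = volume_loss / distance
= 126.7 / 21.2
= 5.976 mm^3/m

5.976 mm^3/m


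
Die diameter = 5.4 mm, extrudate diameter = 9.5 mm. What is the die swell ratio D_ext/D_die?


Die swell ratio = D_extrudate / D_die
= 9.5 / 5.4
= 1.759

Die swell = 1.759


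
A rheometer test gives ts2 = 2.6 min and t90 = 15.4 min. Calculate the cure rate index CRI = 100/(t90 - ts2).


CRI = 100 / (t90 - ts2)
= 100 / (15.4 - 2.6)
= 100 / 12.8
= 7.81 min^-1

7.81 min^-1


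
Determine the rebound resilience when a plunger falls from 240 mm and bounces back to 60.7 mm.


Resilience = h_rebound / h_drop * 100
= 60.7 / 240 * 100
= 25.3%

25.3%


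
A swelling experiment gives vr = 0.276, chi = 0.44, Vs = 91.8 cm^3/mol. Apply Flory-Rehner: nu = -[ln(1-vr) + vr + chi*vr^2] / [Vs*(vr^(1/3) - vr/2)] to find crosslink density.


ln(1 - vr) = ln(1 - 0.276) = -0.3230
Numerator = -((-0.3230) + 0.276 + 0.44 * 0.276^2) = 0.0134
Denominator = 91.8 * (0.276^(1/3) - 0.276/2) = 47.1010
nu = 0.0134 / 47.1010 = 2.8548e-04 mol/cm^3

2.8548e-04 mol/cm^3


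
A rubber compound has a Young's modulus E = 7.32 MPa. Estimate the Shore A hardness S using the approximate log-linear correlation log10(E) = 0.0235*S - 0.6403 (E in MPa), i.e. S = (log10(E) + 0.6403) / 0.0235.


log10(E) = 0.0235*S - 0.6403  =>  S = (log10(E) + 0.6403) / 0.0235
log10(7.32) = 0.864511
S = (0.864511 + 0.6403) / 0.0235 = 1.504811 / 0.0235
S = 64.0

Shore A = 64.0


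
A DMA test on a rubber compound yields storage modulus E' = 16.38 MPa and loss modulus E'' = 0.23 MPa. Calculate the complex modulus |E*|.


|E*| = sqrt(E'^2 + E''^2)
= sqrt(16.38^2 + 0.23^2)
= sqrt(268.3044 + 0.0529)
= 16.382 MPa

16.382 MPa


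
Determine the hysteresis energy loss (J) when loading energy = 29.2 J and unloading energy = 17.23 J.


Hysteresis loss = loading - unloading
= 29.2 - 17.23
= 11.97 J

11.97 J


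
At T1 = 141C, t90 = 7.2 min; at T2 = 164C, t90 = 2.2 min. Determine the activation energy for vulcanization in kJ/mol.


T1 = 414.15 K, T2 = 437.15 K
1/T1 - 1/T2 = 1.2704e-04
ln(t1/t2) = ln(7.2/2.2) = 1.1856
Ea = 8.314 * 1.1856 / 1.2704e-04 = 77592.0439 J/mol
Ea = 77.59 kJ/mol

77.59 kJ/mol


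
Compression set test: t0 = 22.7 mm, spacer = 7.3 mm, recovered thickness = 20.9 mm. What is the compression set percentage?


CS = (t0 - recovered) / (t0 - ts) * 100
= (22.7 - 20.9) / (22.7 - 7.3) * 100
= 1.8 / 15.4 * 100
= 11.7%

11.7%


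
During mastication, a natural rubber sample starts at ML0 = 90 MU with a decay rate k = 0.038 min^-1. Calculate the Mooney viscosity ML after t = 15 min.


ML = ML0 * exp(-k * t)
ML = 90 * exp(-0.038 * 15)
ML = 90 * 0.5655
ML = 50.9 MU

50.9 MU


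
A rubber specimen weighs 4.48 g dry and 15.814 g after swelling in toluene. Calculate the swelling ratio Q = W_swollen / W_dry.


Q = W_swollen / W_dry
Q = 15.814 / 4.48
Q = 3.53

Q = 3.53


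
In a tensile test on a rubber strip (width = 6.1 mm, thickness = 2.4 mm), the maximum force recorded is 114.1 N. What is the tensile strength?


Area = width * thickness = 6.1 * 2.4 = 14.64 mm^2
TS = force / area = 114.1 / 14.64 = 7.79 MPa

7.79 MPa


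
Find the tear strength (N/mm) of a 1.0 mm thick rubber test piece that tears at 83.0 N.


Tear strength = force / thickness
= 83.0 / 1.0
= 83.0 N/mm

83.0 N/mm


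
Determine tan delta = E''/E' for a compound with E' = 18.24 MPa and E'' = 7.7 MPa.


tan delta = E'' / E'
= 7.7 / 18.24
= 0.4221

tan delta = 0.4221


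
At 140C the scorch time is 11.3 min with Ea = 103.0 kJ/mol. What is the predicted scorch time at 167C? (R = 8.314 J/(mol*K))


Convert temperatures: T1 = 140 + 273.15 = 413.15 K, T2 = 167 + 273.15 = 440.15 K
ts2_new = 11.3 * exp(103000 / 8.314 * (1/440.15 - 1/413.15))
1/T2 - 1/T1 = -1.4848e-04
ts2_new = 1.8 min

1.8 min


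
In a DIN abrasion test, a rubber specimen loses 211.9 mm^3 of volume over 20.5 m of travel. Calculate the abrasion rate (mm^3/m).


Rate = volume_loss / distance
= 211.9 / 20.5
= 10.337 mm^3/m

10.337 mm^3/m


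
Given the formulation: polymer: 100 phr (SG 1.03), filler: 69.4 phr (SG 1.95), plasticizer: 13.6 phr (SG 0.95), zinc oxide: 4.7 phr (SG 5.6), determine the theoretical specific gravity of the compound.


Sum of weights = 187.7
Volume contributions:
  polymer: 100/1.03 = 97.0874
  filler: 69.4/1.95 = 35.5897
  plasticizer: 13.6/0.95 = 14.3158
  zinc oxide: 4.7/5.6 = 0.8393
Sum of volumes = 147.8322
SG = 187.7 / 147.8322 = 1.27

SG = 1.27


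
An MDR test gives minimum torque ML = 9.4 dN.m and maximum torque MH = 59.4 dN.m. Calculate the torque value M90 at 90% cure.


M90 = ML + 0.9 * (MH - ML)
M90 = 9.4 + 0.9 * (59.4 - 9.4)
M90 = 9.4 + 0.9 * 50.0
M90 = 54.4 dN.m

54.4 dN.m


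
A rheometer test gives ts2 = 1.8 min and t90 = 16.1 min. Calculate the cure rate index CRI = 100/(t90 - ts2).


CRI = 100 / (t90 - ts2)
= 100 / (16.1 - 1.8)
= 100 / 14.3
= 6.99 min^-1

6.99 min^-1


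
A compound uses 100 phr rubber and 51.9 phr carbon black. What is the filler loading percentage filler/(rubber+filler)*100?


Filler % = filler / (rubber + filler) * 100
= 51.9 / (100 + 51.9) * 100
= 51.9 / 151.9 * 100
= 34.17%

34.17%


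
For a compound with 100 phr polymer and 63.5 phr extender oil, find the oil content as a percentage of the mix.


Oil % = oil / (100 + oil) * 100
= 63.5 / (100 + 63.5) * 100
= 63.5 / 163.5 * 100
= 38.84%

38.84%


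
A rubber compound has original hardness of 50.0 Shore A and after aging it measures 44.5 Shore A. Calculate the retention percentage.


Retention = aged / original * 100
= 44.5 / 50.0 * 100
= 89.0%

89.0%


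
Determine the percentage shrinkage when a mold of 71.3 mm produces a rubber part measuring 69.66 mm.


Shrinkage = (mold - part) / mold * 100
= (71.3 - 69.66) / 71.3 * 100
= 1.64 / 71.3 * 100
= 2.3%

2.3%


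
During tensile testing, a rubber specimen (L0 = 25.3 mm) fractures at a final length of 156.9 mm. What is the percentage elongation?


Elongation = (Lf - L0) / L0 * 100
= (156.9 - 25.3) / 25.3 * 100
= 131.6 / 25.3 * 100
= 520.2%

520.2%


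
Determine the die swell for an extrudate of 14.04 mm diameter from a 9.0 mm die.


Die swell ratio = D_extrudate / D_die
= 14.04 / 9.0
= 1.56

Die swell = 1.56


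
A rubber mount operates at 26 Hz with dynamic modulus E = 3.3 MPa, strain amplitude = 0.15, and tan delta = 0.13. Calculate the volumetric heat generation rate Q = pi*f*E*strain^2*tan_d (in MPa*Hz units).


Q = pi * f * E * strain^2 * tan_d
= pi * 26 * 3.3 * 0.15^2 * 0.13
= pi * 26 * 3.3 * 0.0225 * 0.13
= 0.7884

Q = 0.7884


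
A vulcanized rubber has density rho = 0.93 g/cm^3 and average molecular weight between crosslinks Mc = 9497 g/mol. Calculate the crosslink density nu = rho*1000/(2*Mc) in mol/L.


nu = rho * 1000 / (2 * Mc)
nu = 0.93 * 1000 / (2 * 9497)
nu = 930.0 / 18994
nu = 0.0490 mol/L

0.0490 mol/L


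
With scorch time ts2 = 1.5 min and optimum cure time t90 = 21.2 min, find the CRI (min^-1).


CRI = 100 / (t90 - ts2)
= 100 / (21.2 - 1.5)
= 100 / 19.7
= 5.08 min^-1

5.08 min^-1


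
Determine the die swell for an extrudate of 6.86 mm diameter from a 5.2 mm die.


Die swell ratio = D_extrudate / D_die
= 6.86 / 5.2
= 1.319

Die swell = 1.319


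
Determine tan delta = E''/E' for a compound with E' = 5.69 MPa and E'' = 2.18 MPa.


tan delta = E'' / E'
= 2.18 / 5.69
= 0.3831

tan delta = 0.3831


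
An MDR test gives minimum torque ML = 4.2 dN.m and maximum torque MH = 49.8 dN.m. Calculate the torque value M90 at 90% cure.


M90 = ML + 0.9 * (MH - ML)
M90 = 4.2 + 0.9 * (49.8 - 4.2)
M90 = 4.2 + 0.9 * 45.6
M90 = 45.24 dN.m

45.24 dN.m


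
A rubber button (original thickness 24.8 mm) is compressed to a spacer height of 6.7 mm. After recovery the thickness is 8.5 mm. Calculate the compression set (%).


CS = (t0 - recovered) / (t0 - ts) * 100
= (24.8 - 8.5) / (24.8 - 6.7) * 100
= 16.3 / 18.1 * 100
= 90.1%

90.1%


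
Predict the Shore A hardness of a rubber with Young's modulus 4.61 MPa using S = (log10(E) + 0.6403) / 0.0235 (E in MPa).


log10(E) = 0.0235*S - 0.6403  =>  S = (log10(E) + 0.6403) / 0.0235
log10(4.61) = 0.663701
S = (0.663701 + 0.6403) / 0.0235 = 1.304001 / 0.0235
S = 55.5

Shore A = 55.5


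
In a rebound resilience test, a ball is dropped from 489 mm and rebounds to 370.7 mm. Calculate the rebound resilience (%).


Resilience = h_rebound / h_drop * 100
= 370.7 / 489 * 100
= 75.8%

75.8%


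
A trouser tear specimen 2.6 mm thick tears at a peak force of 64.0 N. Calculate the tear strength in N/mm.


Tear strength = force / thickness
= 64.0 / 2.6
= 24.62 N/mm

24.62 N/mm


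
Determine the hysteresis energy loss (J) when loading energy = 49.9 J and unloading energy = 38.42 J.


Hysteresis loss = loading - unloading
= 49.9 - 38.42
= 11.48 J

11.48 J


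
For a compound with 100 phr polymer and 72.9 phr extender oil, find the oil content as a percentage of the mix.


Oil % = oil / (100 + oil) * 100
= 72.9 / (100 + 72.9) * 100
= 72.9 / 172.9 * 100
= 42.16%

42.16%


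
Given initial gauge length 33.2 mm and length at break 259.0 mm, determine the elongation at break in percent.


Elongation = (Lf - L0) / L0 * 100
= (259.0 - 33.2) / 33.2 * 100
= 225.8 / 33.2 * 100
= 680.1%

680.1%


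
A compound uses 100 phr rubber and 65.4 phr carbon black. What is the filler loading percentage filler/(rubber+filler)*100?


Filler % = filler / (rubber + filler) * 100
= 65.4 / (100 + 65.4) * 100
= 65.4 / 165.4 * 100
= 39.54%

39.54%


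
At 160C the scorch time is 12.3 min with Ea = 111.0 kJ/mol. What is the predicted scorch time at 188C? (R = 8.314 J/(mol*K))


Convert temperatures: T1 = 160 + 273.15 = 433.15 K, T2 = 188 + 273.15 = 461.15 K
ts2_new = 12.3 * exp(111000 / 8.314 * (1/461.15 - 1/433.15))
1/T2 - 1/T1 = -1.4018e-04
ts2_new = 1.89 min

1.89 min


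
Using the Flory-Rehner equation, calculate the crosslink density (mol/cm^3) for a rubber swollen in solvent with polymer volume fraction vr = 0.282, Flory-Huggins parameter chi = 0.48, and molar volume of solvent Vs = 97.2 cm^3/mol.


ln(1 - vr) = ln(1 - 0.282) = -0.3313
Numerator = -((-0.3313) + 0.282 + 0.48 * 0.282^2) = 0.0111
Denominator = 97.2 * (0.282^(1/3) - 0.282/2) = 50.0354
nu = 0.0111 / 50.0354 = 2.2213e-04 mol/cm^3

2.2213e-04 mol/cm^3


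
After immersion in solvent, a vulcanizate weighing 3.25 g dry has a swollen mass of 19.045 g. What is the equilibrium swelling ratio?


Q = W_swollen / W_dry
Q = 19.045 / 3.25
Q = 5.86

Q = 5.86


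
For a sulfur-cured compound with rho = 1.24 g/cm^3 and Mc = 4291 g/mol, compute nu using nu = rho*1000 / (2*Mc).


nu = rho * 1000 / (2 * Mc)
nu = 1.24 * 1000 / (2 * 4291)
nu = 1240.0 / 8582
nu = 0.1445 mol/L

0.1445 mol/L


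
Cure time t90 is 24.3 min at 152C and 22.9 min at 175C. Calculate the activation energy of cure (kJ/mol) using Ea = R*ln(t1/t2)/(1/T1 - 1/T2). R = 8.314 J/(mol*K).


T1 = 425.15 K, T2 = 448.15 K
1/T1 - 1/T2 = 1.2072e-04
ln(t1/t2) = ln(24.3/22.9) = 0.0593
Ea = 8.314 * 0.0593 / 1.2072e-04 = 4086.8736 J/mol
Ea = 4.09 kJ/mol

4.09 kJ/mol


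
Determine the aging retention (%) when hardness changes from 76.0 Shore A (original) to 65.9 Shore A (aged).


Retention = aged / original * 100
= 65.9 / 76.0 * 100
= 86.7%

86.7%


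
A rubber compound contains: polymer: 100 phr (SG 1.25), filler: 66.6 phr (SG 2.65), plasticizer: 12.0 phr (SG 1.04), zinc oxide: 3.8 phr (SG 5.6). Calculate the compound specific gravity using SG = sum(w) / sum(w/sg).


Sum of weights = 182.4
Volume contributions:
  polymer: 100/1.25 = 80.0000
  filler: 66.6/2.65 = 25.1321
  plasticizer: 12.0/1.04 = 11.5385
  zinc oxide: 3.8/5.6 = 0.6786
Sum of volumes = 117.3491
SG = 182.4 / 117.3491 = 1.554

SG = 1.554


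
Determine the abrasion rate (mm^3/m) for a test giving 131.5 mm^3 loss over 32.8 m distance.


Rate = volume_loss / distance
= 131.5 / 32.8
= 4.009 mm^3/m

4.009 mm^3/m


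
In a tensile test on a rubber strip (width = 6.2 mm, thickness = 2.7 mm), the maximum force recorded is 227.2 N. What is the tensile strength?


Area = width * thickness = 6.2 * 2.7 = 16.74 mm^2
TS = force / area = 227.2 / 16.74 = 13.57 MPa

13.57 MPa


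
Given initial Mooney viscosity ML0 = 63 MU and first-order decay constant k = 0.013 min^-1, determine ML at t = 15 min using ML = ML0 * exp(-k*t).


ML = ML0 * exp(-k * t)
ML = 63 * exp(-0.013 * 15)
ML = 63 * 0.8228
ML = 51.84 MU

51.84 MU


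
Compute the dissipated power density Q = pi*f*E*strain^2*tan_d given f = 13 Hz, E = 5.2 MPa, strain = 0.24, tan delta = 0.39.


Q = pi * f * E * strain^2 * tan_d
= pi * 13 * 5.2 * 0.24^2 * 0.39
= pi * 13 * 5.2 * 0.0576 * 0.39
= 4.7707

Q = 4.7707


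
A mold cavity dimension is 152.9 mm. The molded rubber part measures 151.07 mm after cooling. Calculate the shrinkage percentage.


Shrinkage = (mold - part) / mold * 100
= (152.9 - 151.07) / 152.9 * 100
= 1.83 / 152.9 * 100
= 1.2%

1.2%


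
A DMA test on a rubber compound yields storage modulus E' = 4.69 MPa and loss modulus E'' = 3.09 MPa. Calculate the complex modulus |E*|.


|E*| = sqrt(E'^2 + E''^2)
= sqrt(4.69^2 + 3.09^2)
= sqrt(21.9961 + 9.5481)
= 5.616 MPa

5.616 MPa


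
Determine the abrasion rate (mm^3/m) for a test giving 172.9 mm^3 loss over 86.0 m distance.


Rate = volume_loss / distance
= 172.9 / 86.0
= 2.01 mm^3/m

2.01 mm^3/m


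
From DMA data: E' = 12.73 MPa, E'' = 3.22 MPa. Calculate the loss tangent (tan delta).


tan delta = E'' / E'
= 3.22 / 12.73
= 0.2529

tan delta = 0.2529


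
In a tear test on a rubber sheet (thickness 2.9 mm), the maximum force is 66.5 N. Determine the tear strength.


Tear strength = force / thickness
= 66.5 / 2.9
= 22.93 N/mm

22.93 N/mm


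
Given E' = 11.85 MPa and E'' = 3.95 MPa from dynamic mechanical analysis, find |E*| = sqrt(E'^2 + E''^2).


|E*| = sqrt(E'^2 + E''^2)
= sqrt(11.85^2 + 3.95^2)
= sqrt(140.4225 + 15.6025)
= 12.491 MPa

12.491 MPa


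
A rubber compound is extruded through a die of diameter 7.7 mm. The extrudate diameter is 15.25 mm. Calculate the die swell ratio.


Die swell ratio = D_extrudate / D_die
= 15.25 / 7.7
= 1.981

Die swell = 1.981


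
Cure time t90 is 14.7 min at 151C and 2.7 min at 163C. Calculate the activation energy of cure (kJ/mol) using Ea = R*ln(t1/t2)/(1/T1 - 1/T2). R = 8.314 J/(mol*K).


T1 = 424.15 K, T2 = 436.15 K
1/T1 - 1/T2 = 6.4867e-05
ln(t1/t2) = ln(14.7/2.7) = 1.6946
Ea = 8.314 * 1.6946 / 6.4867e-05 = 217195.2023 J/mol
Ea = 217.2 kJ/mol

217.2 kJ/mol


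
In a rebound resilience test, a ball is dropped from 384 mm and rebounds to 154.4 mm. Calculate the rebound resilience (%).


Resilience = h_rebound / h_drop * 100
= 154.4 / 384 * 100
= 40.2%

40.2%


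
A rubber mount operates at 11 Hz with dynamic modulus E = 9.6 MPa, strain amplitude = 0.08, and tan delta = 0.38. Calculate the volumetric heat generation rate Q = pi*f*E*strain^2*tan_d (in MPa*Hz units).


Q = pi * f * E * strain^2 * tan_d
= pi * 11 * 9.6 * 0.08^2 * 0.38
= pi * 11 * 9.6 * 0.0064 * 0.38
= 0.8068

Q = 0.8068


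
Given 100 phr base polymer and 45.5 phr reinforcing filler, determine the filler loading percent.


Filler % = filler / (rubber + filler) * 100
= 45.5 / (100 + 45.5) * 100
= 45.5 / 145.5 * 100
= 31.27%

31.27%


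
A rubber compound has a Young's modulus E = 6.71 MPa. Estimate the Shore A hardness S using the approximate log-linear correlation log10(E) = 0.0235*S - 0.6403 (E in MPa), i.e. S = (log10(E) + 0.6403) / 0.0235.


log10(E) = 0.0235*S - 0.6403  =>  S = (log10(E) + 0.6403) / 0.0235
log10(6.71) = 0.826723
S = (0.826723 + 0.6403) / 0.0235 = 1.467023 / 0.0235
S = 62.4

Shore A = 62.4


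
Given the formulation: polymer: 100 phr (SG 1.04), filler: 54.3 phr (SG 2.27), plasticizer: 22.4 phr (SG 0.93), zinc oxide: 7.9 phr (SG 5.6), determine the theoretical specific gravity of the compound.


Sum of weights = 184.6
Volume contributions:
  polymer: 100/1.04 = 96.1538
  filler: 54.3/2.27 = 23.9207
  plasticizer: 22.4/0.93 = 24.0860
  zinc oxide: 7.9/5.6 = 1.4107
Sum of volumes = 145.5713
SG = 184.6 / 145.5713 = 1.268

SG = 1.268


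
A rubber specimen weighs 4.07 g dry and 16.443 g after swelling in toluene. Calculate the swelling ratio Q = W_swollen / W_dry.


Q = W_swollen / W_dry
Q = 16.443 / 4.07
Q = 4.04

Q = 4.04


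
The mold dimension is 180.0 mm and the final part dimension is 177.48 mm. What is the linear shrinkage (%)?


Shrinkage = (mold - part) / mold * 100
= (180.0 - 177.48) / 180.0 * 100
= 2.52 / 180.0 * 100
= 1.4%

1.4%


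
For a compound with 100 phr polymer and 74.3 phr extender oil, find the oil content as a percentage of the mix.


Oil % = oil / (100 + oil) * 100
= 74.3 / (100 + 74.3) * 100
= 74.3 / 174.3 * 100
= 42.63%

42.63%


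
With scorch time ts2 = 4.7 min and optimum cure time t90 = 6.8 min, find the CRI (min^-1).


CRI = 100 / (t90 - ts2)
= 100 / (6.8 - 4.7)
= 100 / 2.1
= 47.62 min^-1

47.62 min^-1


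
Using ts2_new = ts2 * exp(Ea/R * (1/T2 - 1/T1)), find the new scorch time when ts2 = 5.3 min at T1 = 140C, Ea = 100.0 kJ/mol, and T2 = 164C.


Convert temperatures: T1 = 140 + 273.15 = 413.15 K, T2 = 164 + 273.15 = 437.15 K
ts2_new = 5.3 * exp(100000 / 8.314 * (1/437.15 - 1/413.15))
1/T2 - 1/T1 = -1.3288e-04
ts2_new = 1.07 min

1.07 min


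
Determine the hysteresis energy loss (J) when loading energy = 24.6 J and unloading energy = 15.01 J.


Hysteresis loss = loading - unloading
= 24.6 - 15.01
= 9.59 J

9.59 J


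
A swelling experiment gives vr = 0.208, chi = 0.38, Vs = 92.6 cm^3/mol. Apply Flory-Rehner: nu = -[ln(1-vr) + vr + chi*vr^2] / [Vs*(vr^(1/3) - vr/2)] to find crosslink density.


ln(1 - vr) = ln(1 - 0.208) = -0.2332
Numerator = -((-0.2332) + 0.208 + 0.38 * 0.208^2) = 0.0088
Denominator = 92.6 * (0.208^(1/3) - 0.208/2) = 45.2350
nu = 0.0088 / 45.2350 = 1.9351e-04 mol/cm^3

1.9351e-04 mol/cm^3


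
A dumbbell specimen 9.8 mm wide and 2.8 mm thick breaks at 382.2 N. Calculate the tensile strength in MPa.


Area = width * thickness = 9.8 * 2.8 = 27.44 mm^2
TS = force / area = 382.2 / 27.44 = 13.93 MPa

13.93 MPa


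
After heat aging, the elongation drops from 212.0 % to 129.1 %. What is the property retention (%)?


Retention = aged / original * 100
= 129.1 / 212.0 * 100
= 60.9%

60.9%


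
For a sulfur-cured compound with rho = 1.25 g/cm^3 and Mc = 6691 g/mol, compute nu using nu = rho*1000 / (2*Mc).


nu = rho * 1000 / (2 * Mc)
nu = 1.25 * 1000 / (2 * 6691)
nu = 1250.0 / 13382
nu = 0.0934 mol/L

0.0934 mol/L


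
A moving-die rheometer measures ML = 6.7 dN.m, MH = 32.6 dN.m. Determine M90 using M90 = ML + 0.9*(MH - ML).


M90 = ML + 0.9 * (MH - ML)
M90 = 6.7 + 0.9 * (32.6 - 6.7)
M90 = 6.7 + 0.9 * 25.9
M90 = 30.01 dN.m

30.01 dN.m


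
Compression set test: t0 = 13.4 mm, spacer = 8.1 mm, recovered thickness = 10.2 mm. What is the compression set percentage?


CS = (t0 - recovered) / (t0 - ts) * 100
= (13.4 - 10.2) / (13.4 - 8.1) * 100
= 3.2 / 5.3 * 100
= 60.4%

60.4%


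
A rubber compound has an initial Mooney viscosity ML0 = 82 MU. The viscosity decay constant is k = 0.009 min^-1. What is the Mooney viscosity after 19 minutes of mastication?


ML = ML0 * exp(-k * t)
ML = 82 * exp(-0.009 * 19)
ML = 82 * 0.8428
ML = 69.11 MU

69.11 MU


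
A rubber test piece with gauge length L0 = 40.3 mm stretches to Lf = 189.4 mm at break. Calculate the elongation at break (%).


Elongation = (Lf - L0) / L0 * 100
= (189.4 - 40.3) / 40.3 * 100
= 149.1 / 40.3 * 100
= 370.0%

370.0%


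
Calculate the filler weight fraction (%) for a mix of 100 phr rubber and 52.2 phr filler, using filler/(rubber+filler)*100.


Filler % = filler / (rubber + filler) * 100
= 52.2 / (100 + 52.2) * 100
= 52.2 / 152.2 * 100
= 34.3%

34.3%


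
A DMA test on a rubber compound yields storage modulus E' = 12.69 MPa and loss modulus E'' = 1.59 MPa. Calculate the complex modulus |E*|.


|E*| = sqrt(E'^2 + E''^2)
= sqrt(12.69^2 + 1.59^2)
= sqrt(161.0361 + 2.5281)
= 12.789 MPa

12.789 MPa


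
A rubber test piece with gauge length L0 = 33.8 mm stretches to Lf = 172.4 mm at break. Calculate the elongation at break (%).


Elongation = (Lf - L0) / L0 * 100
= (172.4 - 33.8) / 33.8 * 100
= 138.6 / 33.8 * 100
= 410.1%

410.1%


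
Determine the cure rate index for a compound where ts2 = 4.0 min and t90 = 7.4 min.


CRI = 100 / (t90 - ts2)
= 100 / (7.4 - 4.0)
= 100 / 3.4
= 29.41 min^-1

29.41 min^-1


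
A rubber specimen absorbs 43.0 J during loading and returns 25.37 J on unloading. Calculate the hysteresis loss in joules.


Hysteresis loss = loading - unloading
= 43.0 - 25.37
= 17.63 J

17.63 J


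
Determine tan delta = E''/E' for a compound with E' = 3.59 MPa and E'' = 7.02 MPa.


tan delta = E'' / E'
= 7.02 / 3.59
= 1.9554

tan delta = 1.9554


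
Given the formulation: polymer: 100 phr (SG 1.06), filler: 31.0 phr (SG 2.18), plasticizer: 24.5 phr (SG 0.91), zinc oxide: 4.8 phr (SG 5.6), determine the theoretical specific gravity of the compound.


Sum of weights = 160.3
Volume contributions:
  polymer: 100/1.06 = 94.3396
  filler: 31.0/2.18 = 14.2202
  plasticizer: 24.5/0.91 = 26.9231
  zinc oxide: 4.8/5.6 = 0.8571
Sum of volumes = 136.3400
SG = 160.3 / 136.3400 = 1.176

SG = 1.176


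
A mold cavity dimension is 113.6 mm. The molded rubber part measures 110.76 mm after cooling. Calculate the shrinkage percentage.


Shrinkage = (mold - part) / mold * 100
= (113.6 - 110.76) / 113.6 * 100
= 2.84 / 113.6 * 100
= 2.5%

2.5%


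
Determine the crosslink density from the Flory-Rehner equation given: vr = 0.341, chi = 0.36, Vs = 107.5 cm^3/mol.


ln(1 - vr) = ln(1 - 0.341) = -0.4170
Numerator = -((-0.4170) + 0.341 + 0.36 * 0.341^2) = 0.0342
Denominator = 107.5 * (0.341^(1/3) - 0.341/2) = 56.7747
nu = 0.0342 / 56.7747 = 6.0186e-04 mol/cm^3

6.0186e-04 mol/cm^3


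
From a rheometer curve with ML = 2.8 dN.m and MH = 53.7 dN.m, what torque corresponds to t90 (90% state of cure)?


M90 = ML + 0.9 * (MH - ML)
M90 = 2.8 + 0.9 * (53.7 - 2.8)
M90 = 2.8 + 0.9 * 50.9
M90 = 48.61 dN.m

48.61 dN.m


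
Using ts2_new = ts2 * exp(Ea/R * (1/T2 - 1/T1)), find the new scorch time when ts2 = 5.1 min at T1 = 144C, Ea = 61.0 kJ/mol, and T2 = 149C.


Convert temperatures: T1 = 144 + 273.15 = 417.15 K, T2 = 149 + 273.15 = 422.15 K
ts2_new = 5.1 * exp(61000 / 8.314 * (1/422.15 - 1/417.15))
1/T2 - 1/T1 = -2.8393e-05
ts2_new = 4.14 min

4.14 min


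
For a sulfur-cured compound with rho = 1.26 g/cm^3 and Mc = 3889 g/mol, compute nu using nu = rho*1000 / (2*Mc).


nu = rho * 1000 / (2 * Mc)
nu = 1.26 * 1000 / (2 * 3889)
nu = 1260.0 / 7778
nu = 0.1620 mol/L

0.1620 mol/L


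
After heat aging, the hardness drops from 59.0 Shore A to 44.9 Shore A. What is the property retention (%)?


Retention = aged / original * 100
= 44.9 / 59.0 * 100
= 76.1%

76.1%


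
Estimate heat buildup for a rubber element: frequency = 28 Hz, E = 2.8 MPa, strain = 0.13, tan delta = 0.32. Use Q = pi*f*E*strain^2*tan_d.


Q = pi * f * E * strain^2 * tan_d
= pi * 28 * 2.8 * 0.13^2 * 0.32
= pi * 28 * 2.8 * 0.0169 * 0.32
= 1.3320

Q = 1.3320


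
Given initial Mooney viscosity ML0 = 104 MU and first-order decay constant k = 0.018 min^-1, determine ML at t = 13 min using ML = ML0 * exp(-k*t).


ML = ML0 * exp(-k * t)
ML = 104 * exp(-0.018 * 13)
ML = 104 * 0.7914
ML = 82.3 MU

82.3 MU


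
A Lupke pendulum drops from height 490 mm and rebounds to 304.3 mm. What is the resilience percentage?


Resilience = h_rebound / h_drop * 100
= 304.3 / 490 * 100
= 62.1%

62.1%


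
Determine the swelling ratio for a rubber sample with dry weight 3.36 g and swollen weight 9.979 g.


Q = W_swollen / W_dry
Q = 9.979 / 3.36
Q = 2.97

Q = 2.97


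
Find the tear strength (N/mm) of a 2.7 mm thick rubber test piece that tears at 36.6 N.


Tear strength = force / thickness
= 36.6 / 2.7
= 13.56 N/mm

13.56 N/mm


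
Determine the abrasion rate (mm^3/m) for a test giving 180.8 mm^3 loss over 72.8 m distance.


Rate = volume_loss / distance
= 180.8 / 72.8
= 2.484 mm^3/m

2.484 mm^3/m


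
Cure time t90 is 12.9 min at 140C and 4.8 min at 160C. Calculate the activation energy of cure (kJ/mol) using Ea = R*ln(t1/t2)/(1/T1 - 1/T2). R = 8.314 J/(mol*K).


T1 = 413.15 K, T2 = 433.15 K
1/T1 - 1/T2 = 1.1176e-04
ln(t1/t2) = ln(12.9/4.8) = 0.9886
Ea = 8.314 * 0.9886 / 1.1176e-04 = 73544.7560 J/mol
Ea = 73.54 kJ/mol

73.54 kJ/mol


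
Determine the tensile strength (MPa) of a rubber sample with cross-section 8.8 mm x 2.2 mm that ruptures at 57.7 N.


Area = width * thickness = 8.8 * 2.2 = 19.36 mm^2
TS = force / area = 57.7 / 19.36 = 2.98 MPa

2.98 MPa


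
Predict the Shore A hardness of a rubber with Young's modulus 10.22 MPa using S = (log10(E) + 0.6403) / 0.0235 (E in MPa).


log10(E) = 0.0235*S - 0.6403  =>  S = (log10(E) + 0.6403) / 0.0235
log10(10.22) = 1.009451
S = (1.009451 + 0.6403) / 0.0235 = 1.649751 / 0.0235
S = 70.2

Shore A = 70.2


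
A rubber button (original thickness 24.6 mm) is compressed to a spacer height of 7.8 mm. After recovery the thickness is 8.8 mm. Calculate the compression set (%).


CS = (t0 - recovered) / (t0 - ts) * 100
= (24.6 - 8.8) / (24.6 - 7.8) * 100
= 15.8 / 16.8 * 100
= 94.0%

94.0%
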